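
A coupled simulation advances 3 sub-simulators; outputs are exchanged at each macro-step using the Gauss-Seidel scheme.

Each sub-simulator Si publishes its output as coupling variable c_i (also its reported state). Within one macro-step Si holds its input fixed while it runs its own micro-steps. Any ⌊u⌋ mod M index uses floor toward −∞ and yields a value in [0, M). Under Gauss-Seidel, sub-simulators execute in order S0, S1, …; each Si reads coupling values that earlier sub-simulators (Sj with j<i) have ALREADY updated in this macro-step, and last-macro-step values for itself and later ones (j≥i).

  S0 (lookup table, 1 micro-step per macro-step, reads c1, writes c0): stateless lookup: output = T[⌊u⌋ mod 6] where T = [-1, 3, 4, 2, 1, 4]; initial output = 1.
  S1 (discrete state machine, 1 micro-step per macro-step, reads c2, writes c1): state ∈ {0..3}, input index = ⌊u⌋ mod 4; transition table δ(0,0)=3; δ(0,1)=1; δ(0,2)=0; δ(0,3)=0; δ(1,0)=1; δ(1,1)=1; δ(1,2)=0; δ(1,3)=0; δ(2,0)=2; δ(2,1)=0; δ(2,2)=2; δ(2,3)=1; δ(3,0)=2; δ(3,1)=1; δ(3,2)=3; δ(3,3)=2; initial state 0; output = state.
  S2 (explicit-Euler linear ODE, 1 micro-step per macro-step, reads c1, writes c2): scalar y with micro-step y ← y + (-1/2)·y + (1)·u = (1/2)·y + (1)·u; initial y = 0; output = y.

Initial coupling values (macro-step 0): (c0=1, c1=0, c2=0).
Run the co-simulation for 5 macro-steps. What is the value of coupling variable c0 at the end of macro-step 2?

c0 at macro-step 2 = 2

macro 1: S0 reads c1=0 → after 1×micro: -1; S1 reads c2=0 → after 1×micro: 3; S2 reads c1=3 → after 1×micro: 3 ⇒ (c0=-1, c1=3, c2=3)
macro 2: S0 reads c1=3 → after 1×micro: 2; S1 reads c2=3 → after 1×micro: 2; S2 reads c1=2 → after 1×micro: 7/2 ⇒ (c0=2, c1=2, c2=7/2)
macro 3: S0 reads c1=2 → after 1×micro: 4; S1 reads c2=7/2 → after 1×micro: 1; S2 reads c1=1 → after 1×micro: 11/4 ⇒ (c0=4, c1=1, c2=11/4)
macro 4: S0 reads c1=1 → after 1×micro: 3; S1 reads c2=11/4 → after 1×micro: 0; S2 reads c1=0 → after 1×micro: 11/8 ⇒ (c0=3, c1=0, c2=11/8)
macro 5: S0 reads c1=0 → after 1×micro: -1; S1 reads c2=11/8 → after 1×micro: 1; S2 reads c1=1 → after 1×micro: 27/16 ⇒ (c0=-1, c1=1, c2=27/16)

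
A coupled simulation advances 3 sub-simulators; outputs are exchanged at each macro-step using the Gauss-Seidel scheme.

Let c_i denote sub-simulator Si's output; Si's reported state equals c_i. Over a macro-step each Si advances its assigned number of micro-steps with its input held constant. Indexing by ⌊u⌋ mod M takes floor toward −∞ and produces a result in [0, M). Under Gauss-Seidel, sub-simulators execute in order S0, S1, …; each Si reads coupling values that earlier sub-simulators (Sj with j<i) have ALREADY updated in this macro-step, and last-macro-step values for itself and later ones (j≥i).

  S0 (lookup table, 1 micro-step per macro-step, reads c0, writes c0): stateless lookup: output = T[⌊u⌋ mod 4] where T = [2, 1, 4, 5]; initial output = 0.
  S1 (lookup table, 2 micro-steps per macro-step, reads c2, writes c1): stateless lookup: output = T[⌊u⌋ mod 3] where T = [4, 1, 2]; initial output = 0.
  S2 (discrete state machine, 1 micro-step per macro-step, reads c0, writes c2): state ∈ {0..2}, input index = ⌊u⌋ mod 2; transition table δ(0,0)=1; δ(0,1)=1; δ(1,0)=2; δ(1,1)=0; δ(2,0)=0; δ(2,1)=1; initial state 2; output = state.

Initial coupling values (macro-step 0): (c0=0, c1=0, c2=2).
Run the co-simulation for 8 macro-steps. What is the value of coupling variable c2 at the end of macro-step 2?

c2 at macro-step 2 = 1

macro 1: S0 reads c0=0 → after 1×micro: 2; S1 reads c2=2 → after 2×micro: 2; S2 reads c0=2 → after 1×micro: 0 ⇒ (c0=2, c1=2, c2=0)
macro 2: S0 reads c0=2 → after 1×micro: 4; S1 reads c2=0 → after 2×micro: 4; S2 reads c0=4 → after 1×micro: 1 ⇒ (c0=4, c1=4, c2=1)
macro 3: S0 reads c0=4 → after 1×micro: 2; S1 reads c2=1 → after 2×micro: 1; S2 reads c0=2 → after 1×micro: 2 ⇒ (c0=2, c1=1, c2=2)
macro 4: S0 reads c0=2 → after 1×micro: 4; S1 reads c2=2 → after 2×micro: 2; S2 reads c0=4 → after 1×micro: 0 ⇒ (c0=4, c1=2, c2=0)
macro 5: S0 reads c0=4 → after 1×micro: 2; S1 reads c2=0 → after 2×micro: 4; S2 reads c0=2 → after 1×micro: 1 ⇒ (c0=2, c1=4, c2=1)
macro 6: S0 reads c0=2 → after 1×micro: 4; S1 reads c2=1 → after 2×micro: 1; S2 reads c0=4 → after 1×micro: 2 ⇒ (c0=4, c1=1, c2=2)
macro 7: S0 reads c0=4 → after 1×micro: 2; S1 reads c2=2 → after 2×micro: 2; S2 reads c0=2 → after 1×micro: 0 ⇒ (c0=2, c1=2, c2=0)
macro 8: S0 reads c0=2 → after 1×micro: 4; S1 reads c2=0 → after 2×micro: 4; S2 reads c0=4 → after 1×micro: 1 ⇒ (c0=4, c1=4, c2=1)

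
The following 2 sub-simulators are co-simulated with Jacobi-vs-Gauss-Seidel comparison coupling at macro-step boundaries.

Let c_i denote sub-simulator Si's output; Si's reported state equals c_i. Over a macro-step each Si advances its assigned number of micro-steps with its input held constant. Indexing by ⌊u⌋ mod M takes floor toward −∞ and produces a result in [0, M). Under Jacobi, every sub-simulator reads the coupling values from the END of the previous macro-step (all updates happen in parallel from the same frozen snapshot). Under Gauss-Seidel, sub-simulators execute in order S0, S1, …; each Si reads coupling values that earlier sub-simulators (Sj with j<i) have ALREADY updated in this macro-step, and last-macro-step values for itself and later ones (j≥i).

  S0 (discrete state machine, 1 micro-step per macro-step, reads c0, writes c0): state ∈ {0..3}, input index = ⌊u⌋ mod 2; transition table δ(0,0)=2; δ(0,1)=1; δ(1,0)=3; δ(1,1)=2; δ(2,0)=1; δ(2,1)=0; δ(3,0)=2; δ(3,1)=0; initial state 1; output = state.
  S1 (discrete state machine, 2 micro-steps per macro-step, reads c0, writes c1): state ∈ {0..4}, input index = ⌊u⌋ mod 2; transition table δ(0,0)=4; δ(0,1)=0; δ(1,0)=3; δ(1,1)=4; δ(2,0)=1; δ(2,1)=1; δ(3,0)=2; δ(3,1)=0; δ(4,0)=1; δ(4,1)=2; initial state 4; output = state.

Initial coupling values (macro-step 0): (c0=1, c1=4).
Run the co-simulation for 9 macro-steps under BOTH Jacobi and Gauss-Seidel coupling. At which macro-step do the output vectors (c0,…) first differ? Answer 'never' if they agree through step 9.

first divergence at macro-step: 1

[Jacobi] macro 1: S0 reads c0=1 → after 1×micro: 2; S1 reads c0=1 → after 2×micro: 1 ⇒ (c0=2, c1=1)
[Jacobi] macro 2: S0 reads c0=2 → after 1×micro: 1; S1 reads c0=2 → after 2×micro: 2 ⇒ (c0=1, c1=2)
[Jacobi] macro 3: S0 reads c0=1 → after 1×micro: 2; S1 reads c0=1 → after 2×micro: 4 ⇒ (c0=2, c1=4)
[Jacobi] macro 4: S0 reads c0=2 → after 1×micro: 1; S1 reads c0=2 → after 2×micro: 3 ⇒ (c0=1, c1=3)
[Jacobi] macro 5: S0 reads c0=1 → after 1×micro: 2; S1 reads c0=1 → after 2×micro: 0 ⇒ (c0=2, c1=0)
[Jacobi] macro 6: S0 reads c0=2 → after 1×micro: 1; S1 reads c0=2 → after 2×micro: 1 ⇒ (c0=1, c1=1)
[Jacobi] macro 7: S0 reads c0=1 → after 1×micro: 2; S1 reads c0=1 → after 2×micro: 2 ⇒ (c0=2, c1=2)
[Jacobi] macro 8: S0 reads c0=2 → after 1×micro: 1; S1 reads c0=2 → after 2×micro: 3 ⇒ (c0=1, c1=3)
[Jacobi] macro 9: S0 reads c0=1 → after 1×micro: 2; S1 reads c0=1 → after 2×micro: 0 ⇒ (c0=2, c1=0)
[Gauss-Seidel] macro 1: S0 reads c0=1 → after 1×micro: 2; S1 reads c0=2 → after 2×micro: 3 ⇒ (c0=2, c1=3)
[Gauss-Seidel] macro 2: S0 reads c0=2 → after 1×micro: 1; S1 reads c0=1 → after 2×micro: 0 ⇒ (c0=1, c1=0)
[Gauss-Seidel] macro 3: S0 reads c0=1 → after 1×micro: 2; S1 reads c0=2 → after 2×micro: 1 ⇒ (c0=2, c1=1)
[Gauss-Seidel] macro 4: S0 reads c0=2 → after 1×micro: 1; S1 reads c0=1 → after 2×micro: 2 ⇒ (c0=1, c1=2)
[Gauss-Seidel] macro 5: S0 reads c0=1 → after 1×micro: 2; S1 reads c0=2 → after 2×micro: 3 ⇒ (c0=2, c1=3)
[Gauss-Seidel] macro 6: S0 reads c0=2 → after 1×micro: 1; S1 reads c0=1 → after 2×micro: 0 ⇒ (c0=1, c1=0)
[Gauss-Seidel] macro 7: S0 reads c0=1 → after 1×micro: 2; S1 reads c0=2 → after 2×micro: 1 ⇒ (c0=2, c1=1)
[Gauss-Seidel] macro 8: S0 reads c0=2 → after 1×micro: 1; S1 reads c0=1 → after 2×micro: 2 ⇒ (c0=1, c1=2)
[Gauss-Seidel] macro 9: S0 reads c0=1 → after 1×micro: 2; S1 reads c0=2 → after 2×micro: 3 ⇒ (c0=2, c1=3)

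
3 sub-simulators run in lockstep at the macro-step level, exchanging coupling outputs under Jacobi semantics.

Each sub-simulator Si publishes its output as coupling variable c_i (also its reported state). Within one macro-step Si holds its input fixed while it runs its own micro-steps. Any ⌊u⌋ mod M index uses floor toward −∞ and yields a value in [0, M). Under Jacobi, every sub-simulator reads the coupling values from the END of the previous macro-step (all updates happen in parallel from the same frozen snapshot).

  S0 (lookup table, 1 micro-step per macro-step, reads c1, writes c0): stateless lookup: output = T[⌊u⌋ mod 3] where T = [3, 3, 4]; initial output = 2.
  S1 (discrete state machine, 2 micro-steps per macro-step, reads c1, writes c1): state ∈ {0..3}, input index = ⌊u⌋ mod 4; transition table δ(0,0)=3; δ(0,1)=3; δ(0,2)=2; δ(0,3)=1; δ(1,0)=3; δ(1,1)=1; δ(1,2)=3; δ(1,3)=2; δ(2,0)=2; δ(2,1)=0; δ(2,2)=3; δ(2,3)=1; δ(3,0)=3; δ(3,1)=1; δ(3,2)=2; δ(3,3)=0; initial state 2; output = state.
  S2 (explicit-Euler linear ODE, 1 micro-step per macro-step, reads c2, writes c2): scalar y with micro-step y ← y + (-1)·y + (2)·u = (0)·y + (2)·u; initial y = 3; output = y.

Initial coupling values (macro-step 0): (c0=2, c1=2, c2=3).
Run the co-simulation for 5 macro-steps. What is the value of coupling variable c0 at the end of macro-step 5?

macro 1: S0 reads c1=2 → after 1×micro: 4; S1 reads c1=2 → after 2×micro: 2; S2 reads c2=3 → after 1×micro: 6 ⇒ (c0=4, c1=2, c2=6)
macro 2: S0 reads c1=2 → after 1×micro: 4; S1 reads c1=2 → after 2×micro: 2; S2 reads c2=6 → after 1×micro: 12 ⇒ (c0=4, c1=2, c2=12)
macro 3: S0 reads c1=2 → after 1×micro: 4; S1 reads c1=2 → after 2×micro: 2; S2 reads c2=12 → after 1×micro: 24 ⇒ (c0=4, c1=2, c2=24)
macro 4: S0 reads c1=2 → after 1×micro: 4; S1 reads c1=2 → after 2×micro: 2; S2 reads c2=24 → after 1×micro: 48 ⇒ (c0=4, c1=2, c2=48)
macro 5: S0 reads c1=2 → after 1×micro: 4; S1 reads c1=2 → after 2×micro: 2; S2 reads c2=48 → after 1×micro: 96 ⇒ (c0=4, c1=2, c2=96)

c0 at macro-step 5 = 4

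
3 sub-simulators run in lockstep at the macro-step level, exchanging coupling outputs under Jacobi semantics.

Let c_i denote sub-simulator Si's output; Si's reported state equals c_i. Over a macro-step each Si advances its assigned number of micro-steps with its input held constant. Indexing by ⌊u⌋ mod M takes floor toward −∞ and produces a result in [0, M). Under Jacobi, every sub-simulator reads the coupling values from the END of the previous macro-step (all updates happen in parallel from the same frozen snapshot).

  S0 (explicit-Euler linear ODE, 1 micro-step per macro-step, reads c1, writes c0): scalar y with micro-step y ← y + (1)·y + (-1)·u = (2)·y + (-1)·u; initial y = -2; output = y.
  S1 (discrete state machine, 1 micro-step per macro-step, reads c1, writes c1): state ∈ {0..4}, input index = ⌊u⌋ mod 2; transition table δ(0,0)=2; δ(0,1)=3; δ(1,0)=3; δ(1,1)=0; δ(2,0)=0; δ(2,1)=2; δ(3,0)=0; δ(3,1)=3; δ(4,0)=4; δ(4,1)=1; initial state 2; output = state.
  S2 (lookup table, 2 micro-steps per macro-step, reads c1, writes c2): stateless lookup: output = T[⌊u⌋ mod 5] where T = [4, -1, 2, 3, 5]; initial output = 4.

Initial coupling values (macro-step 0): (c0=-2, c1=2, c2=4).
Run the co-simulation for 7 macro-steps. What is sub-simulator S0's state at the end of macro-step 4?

macro 1: S0 reads c1=2 → after 1×micro: -6; S1 reads c1=2 → after 1×micro: 0; S2 reads c1=2 → after 2×micro: 2 ⇒ (c0=-6, c1=0, c2=2)
macro 2: S0 reads c1=0 → after 1×micro: -12; S1 reads c1=0 → after 1×micro: 2; S2 reads c1=0 → after 2×micro: 4 ⇒ (c0=-12, c1=2, c2=4)
macro 3: S0 reads c1=2 → after 1×micro: -26; S1 reads c1=2 → after 1×micro: 0; S2 reads c1=2 → after 2×micro: 2 ⇒ (c0=-26, c1=0, c2=2)
macro 4: S0 reads c1=0 → after 1×micro: -52; S1 reads c1=0 → after 1×micro: 2; S2 reads c1=0 → after 2×micro: 4 ⇒ (c0=-52, c1=2, c2=4)
macro 5: S0 reads c1=2 → after 1×micro: -106; S1 reads c1=2 → after 1×micro: 0; S2 reads c1=2 → after 2×micro: 2 ⇒ (c0=-106, c1=0, c2=2)
macro 6: S0 reads c1=0 → after 1×micro: -212; S1 reads c1=0 → after 1×micro: 2; S2 reads c1=0 → after 2×micro: 4 ⇒ (c0=-212, c1=2, c2=4)
macro 7: S0 reads c1=2 → after 1×micro: -426; S1 reads c1=2 → after 1×micro: 0; S2 reads c1=2 → after 2×micro: 2 ⇒ (c0=-426, c1=0, c2=2)

S0 state at macro-step 4 = -52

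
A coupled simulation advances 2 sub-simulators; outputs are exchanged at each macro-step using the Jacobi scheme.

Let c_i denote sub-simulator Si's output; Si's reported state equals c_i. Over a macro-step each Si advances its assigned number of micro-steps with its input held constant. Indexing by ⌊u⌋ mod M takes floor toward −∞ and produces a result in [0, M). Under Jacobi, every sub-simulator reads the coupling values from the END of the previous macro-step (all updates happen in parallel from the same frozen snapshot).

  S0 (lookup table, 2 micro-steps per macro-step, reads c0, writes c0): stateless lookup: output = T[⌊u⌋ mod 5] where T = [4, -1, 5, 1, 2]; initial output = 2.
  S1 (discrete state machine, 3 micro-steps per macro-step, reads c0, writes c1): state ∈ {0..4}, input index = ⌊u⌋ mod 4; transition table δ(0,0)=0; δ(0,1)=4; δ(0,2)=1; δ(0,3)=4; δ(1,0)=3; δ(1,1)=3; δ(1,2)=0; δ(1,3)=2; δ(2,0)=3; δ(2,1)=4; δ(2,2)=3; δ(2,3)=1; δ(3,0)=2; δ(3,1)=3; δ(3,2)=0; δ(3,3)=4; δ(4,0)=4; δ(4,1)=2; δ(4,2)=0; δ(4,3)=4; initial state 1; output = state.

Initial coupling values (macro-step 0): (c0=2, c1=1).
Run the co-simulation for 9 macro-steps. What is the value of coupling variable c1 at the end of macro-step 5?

c1 at macro-step 5 = 4

macro 1: S0 reads c0=2 → after 2×micro: 5; S1 reads c0=2 → after 3×micro: 0 ⇒ (c0=5, c1=0)
macro 2: S0 reads c0=5 → after 2×micro: 4; S1 reads c0=5 → after 3×micro: 4 ⇒ (c0=4, c1=4)
macro 3: S0 reads c0=4 → after 2×micro: 2; S1 reads c0=4 → after 3×micro: 4 ⇒ (c0=2, c1=4)
macro 4: S0 reads c0=2 → after 2×micro: 5; S1 reads c0=2 → after 3×micro: 0 ⇒ (c0=5, c1=0)
macro 5: S0 reads c0=5 → after 2×micro: 4; S1 reads c0=5 → after 3×micro: 4 ⇒ (c0=4, c1=4)
macro 6: S0 reads c0=4 → after 2×micro: 2; S1 reads c0=4 → after 3×micro: 4 ⇒ (c0=2, c1=4)
macro 7: S0 reads c0=2 → after 2×micro: 5; S1 reads c0=2 → after 3×micro: 0 ⇒ (c0=5, c1=0)
macro 8: S0 reads c0=5 → after 2×micro: 4; S1 reads c0=5 → after 3×micro: 4 ⇒ (c0=4, c1=4)
macro 9: S0 reads c0=4 → after 2×micro: 2; S1 reads c0=4 → after 3×micro: 4 ⇒ (c0=2, c1=4)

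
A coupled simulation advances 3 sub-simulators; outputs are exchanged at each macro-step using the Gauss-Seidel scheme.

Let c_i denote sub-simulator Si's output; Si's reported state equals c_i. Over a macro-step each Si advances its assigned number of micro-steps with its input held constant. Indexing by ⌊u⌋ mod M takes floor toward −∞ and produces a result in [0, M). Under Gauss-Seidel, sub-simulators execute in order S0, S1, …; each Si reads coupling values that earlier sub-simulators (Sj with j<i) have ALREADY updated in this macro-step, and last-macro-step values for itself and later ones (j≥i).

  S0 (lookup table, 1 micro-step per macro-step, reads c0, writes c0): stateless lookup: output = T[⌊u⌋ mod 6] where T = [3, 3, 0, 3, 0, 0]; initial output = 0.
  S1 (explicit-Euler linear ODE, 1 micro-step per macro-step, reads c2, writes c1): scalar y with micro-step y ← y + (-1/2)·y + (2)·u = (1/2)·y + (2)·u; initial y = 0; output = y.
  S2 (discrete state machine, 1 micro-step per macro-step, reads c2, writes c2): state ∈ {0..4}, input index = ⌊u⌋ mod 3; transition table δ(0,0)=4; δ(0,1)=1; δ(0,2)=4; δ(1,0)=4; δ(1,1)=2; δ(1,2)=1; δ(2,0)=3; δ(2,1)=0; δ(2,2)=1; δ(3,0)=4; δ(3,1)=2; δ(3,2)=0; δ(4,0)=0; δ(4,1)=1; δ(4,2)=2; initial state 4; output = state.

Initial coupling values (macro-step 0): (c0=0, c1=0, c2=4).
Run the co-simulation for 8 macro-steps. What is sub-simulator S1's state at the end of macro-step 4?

S1 state at macro-step 4 = 11/2

macro 1: S0 reads c0=0 → after 1×micro: 3; S1 reads c2=4 → after 1×micro: 8; S2 reads c2=4 → after 1×micro: 1 ⇒ (c0=3, c1=8, c2=1)
macro 2: S0 reads c0=3 → after 1×micro: 3; S1 reads c2=1 → after 1×micro: 6; S2 reads c2=1 → after 1×micro: 2 ⇒ (c0=3, c1=6, c2=2)
macro 3: S0 reads c0=3 → after 1×micro: 3; S1 reads c2=2 → after 1×micro: 7; S2 reads c2=2 → after 1×micro: 1 ⇒ (c0=3, c1=7, c2=1)
macro 4: S0 reads c0=3 → after 1×micro: 3; S1 reads c2=1 → after 1×micro: 11/2; S2 reads c2=1 → after 1×micro: 2 ⇒ (c0=3, c1=11/2, c2=2)
macro 5: S0 reads c0=3 → after 1×micro: 3; S1 reads c2=2 → after 1×micro: 27/4; S2 reads c2=2 → after 1×micro: 1 ⇒ (c0=3, c1=27/4, c2=1)
macro 6: S0 reads c0=3 → after 1×micro: 3; S1 reads c2=1 → after 1×micro: 43/8; S2 reads c2=1 → after 1×micro: 2 ⇒ (c0=3, c1=43/8, c2=2)
macro 7: S0 reads c0=3 → after 1×micro: 3; S1 reads c2=2 → after 1×micro: 107/16; S2 reads c2=2 → after 1×micro: 1 ⇒ (c0=3, c1=107/16, c2=1)
macro 8: S0 reads c0=3 → after 1×micro: 3; S1 reads c2=1 → after 1×micro: 171/32; S2 reads c2=1 → after 1×micro: 2 ⇒ (c0=3, c1=171/32, c2=2)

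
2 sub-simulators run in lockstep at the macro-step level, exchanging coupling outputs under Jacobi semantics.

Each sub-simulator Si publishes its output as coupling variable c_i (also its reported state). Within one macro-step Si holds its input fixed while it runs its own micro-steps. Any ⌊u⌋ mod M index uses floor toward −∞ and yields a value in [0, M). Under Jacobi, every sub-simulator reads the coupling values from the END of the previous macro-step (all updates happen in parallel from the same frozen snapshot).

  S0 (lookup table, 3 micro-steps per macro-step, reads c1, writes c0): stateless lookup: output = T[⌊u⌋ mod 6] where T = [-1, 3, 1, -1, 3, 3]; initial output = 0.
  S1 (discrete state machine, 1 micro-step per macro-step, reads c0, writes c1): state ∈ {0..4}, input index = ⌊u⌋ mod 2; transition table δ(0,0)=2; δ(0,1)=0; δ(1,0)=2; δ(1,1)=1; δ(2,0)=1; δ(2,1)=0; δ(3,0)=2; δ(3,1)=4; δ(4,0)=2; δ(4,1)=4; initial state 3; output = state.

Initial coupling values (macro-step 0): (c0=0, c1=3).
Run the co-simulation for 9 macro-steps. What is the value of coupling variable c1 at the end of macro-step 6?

macro 1: S0 reads c1=3 → after 3×micro: -1; S1 reads c0=0 → after 1×micro: 2 ⇒ (c0=-1, c1=2)
macro 2: S0 reads c1=2 → after 3×micro: 1; S1 reads c0=-1 → after 1×micro: 0 ⇒ (c0=1, c1=0)
macro 3: S0 reads c1=0 → after 3×micro: -1; S1 reads c0=1 → after 1×micro: 0 ⇒ (c0=-1, c1=0)
macro 4: S0 reads c1=0 → after 3×micro: -1; S1 reads c0=-1 → after 1×micro: 0 ⇒ (c0=-1, c1=0)
macro 5: S0 reads c1=0 → after 3×micro: -1; S1 reads c0=-1 → after 1×micro: 0 ⇒ (c0=-1, c1=0)
macro 6: S0 reads c1=0 → after 3×micro: -1; S1 reads c0=-1 → after 1×micro: 0 ⇒ (c0=-1, c1=0)
macro 7: S0 reads c1=0 → after 3×micro: -1; S1 reads c0=-1 → after 1×micro: 0 ⇒ (c0=-1, c1=0)
macro 8: S0 reads c1=0 → after 3×micro: -1; S1 reads c0=-1 → after 1×micro: 0 ⇒ (c0=-1, c1=0)
macro 9: S0 reads c1=0 → after 3×micro: -1; S1 reads c0=-1 → after 1×micro: 0 ⇒ (c0=-1, c1=0)

c1 at macro-step 6 = 0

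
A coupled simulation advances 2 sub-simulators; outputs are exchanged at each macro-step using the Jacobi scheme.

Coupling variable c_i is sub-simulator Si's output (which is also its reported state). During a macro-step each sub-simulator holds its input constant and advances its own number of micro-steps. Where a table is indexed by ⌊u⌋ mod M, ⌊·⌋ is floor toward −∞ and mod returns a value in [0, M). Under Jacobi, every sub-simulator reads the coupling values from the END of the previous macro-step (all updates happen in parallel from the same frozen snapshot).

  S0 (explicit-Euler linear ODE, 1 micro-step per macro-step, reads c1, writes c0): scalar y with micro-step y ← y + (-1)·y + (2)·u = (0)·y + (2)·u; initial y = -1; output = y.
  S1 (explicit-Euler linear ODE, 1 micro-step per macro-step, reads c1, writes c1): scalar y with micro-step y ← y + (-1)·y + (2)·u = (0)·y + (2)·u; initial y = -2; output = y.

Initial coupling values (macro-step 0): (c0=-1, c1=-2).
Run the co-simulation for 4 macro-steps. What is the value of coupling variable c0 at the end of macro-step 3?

macro 1: S0 reads c1=-2 → after 1×micro: -4; S1 reads c1=-2 → after 1×micro: -4 ⇒ (c0=-4, c1=-4)
macro 2: S0 reads c1=-4 → after 1×micro: -8; S1 reads c1=-4 → after 1×micro: -8 ⇒ (c0=-8, c1=-8)
macro 3: S0 reads c1=-8 → after 1×micro: -16; S1 reads c1=-8 → after 1×micro: -16 ⇒ (c0=-16, c1=-16)
macro 4: S0 reads c1=-16 → after 1×micro: -32; S1 reads c1=-16 → after 1×micro: -32 ⇒ (c0=-32, c1=-32)

c0 at macro-step 3 = -16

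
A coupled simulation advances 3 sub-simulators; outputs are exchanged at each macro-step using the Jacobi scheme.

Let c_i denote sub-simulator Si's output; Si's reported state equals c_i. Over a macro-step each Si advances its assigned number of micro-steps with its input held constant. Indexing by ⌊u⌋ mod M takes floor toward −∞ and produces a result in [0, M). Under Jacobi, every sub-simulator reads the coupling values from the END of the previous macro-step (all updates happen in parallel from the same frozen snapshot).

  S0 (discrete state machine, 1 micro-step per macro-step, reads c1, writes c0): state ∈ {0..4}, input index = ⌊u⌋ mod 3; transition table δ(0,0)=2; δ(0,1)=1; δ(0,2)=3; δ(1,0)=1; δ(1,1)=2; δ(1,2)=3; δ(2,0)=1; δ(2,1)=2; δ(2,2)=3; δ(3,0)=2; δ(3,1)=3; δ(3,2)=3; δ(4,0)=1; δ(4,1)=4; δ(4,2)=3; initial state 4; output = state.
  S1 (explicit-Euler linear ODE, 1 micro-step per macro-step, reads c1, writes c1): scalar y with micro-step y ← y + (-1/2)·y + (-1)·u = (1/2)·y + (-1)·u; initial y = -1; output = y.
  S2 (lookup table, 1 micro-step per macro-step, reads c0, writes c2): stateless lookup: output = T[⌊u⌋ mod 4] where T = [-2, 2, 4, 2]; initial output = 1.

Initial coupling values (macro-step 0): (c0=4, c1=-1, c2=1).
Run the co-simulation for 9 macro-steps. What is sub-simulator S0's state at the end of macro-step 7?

macro 1: S0 reads c1=-1 → after 1×micro: 3; S1 reads c1=-1 → after 1×micro: 1/2; S2 reads c0=4 → after 1×micro: -2 ⇒ (c0=3, c1=1/2, c2=-2)
macro 2: S0 reads c1=1/2 → after 1×micro: 2; S1 reads c1=1/2 → after 1×micro: -1/4; S2 reads c0=3 → after 1×micro: 2 ⇒ (c0=2, c1=-1/4, c2=2)
macro 3: S0 reads c1=-1/4 → after 1×micro: 3; S1 reads c1=-1/4 → after 1×micro: 1/8; S2 reads c0=2 → after 1×micro: 4 ⇒ (c0=3, c1=1/8, c2=4)
macro 4: S0 reads c1=1/8 → after 1×micro: 2; S1 reads c1=1/8 → after 1×micro: -1/16; S2 reads c0=3 → after 1×micro: 2 ⇒ (c0=2, c1=-1/16, c2=2)
macro 5: S0 reads c1=-1/16 → after 1×micro: 3; S1 reads c1=-1/16 → after 1×micro: 1/32; S2 reads c0=2 → after 1×micro: 4 ⇒ (c0=3, c1=1/32, c2=4)
macro 6: S0 reads c1=1/32 → after 1×micro: 2; S1 reads c1=1/32 → after 1×micro: -1/64; S2 reads c0=3 → after 1×micro: 2 ⇒ (c0=2, c1=-1/64, c2=2)
macro 7: S0 reads c1=-1/64 → after 1×micro: 3; S1 reads c1=-1/64 → after 1×micro: 1/128; S2 reads c0=2 → after 1×micro: 4 ⇒ (c0=3, c1=1/128, c2=4)
macro 8: S0 reads c1=1/128 → after 1×micro: 2; S1 reads c1=1/128 → after 1×micro: -1/256; S2 reads c0=3 → after 1×micro: 2 ⇒ (c0=2, c1=-1/256, c2=2)
macro 9: S0 reads c1=-1/256 → after 1×micro: 3; S1 reads c1=-1/256 → after 1×micro: 1/512; S2 reads c0=2 → after 1×micro: 4 ⇒ (c0=3, c1=1/512, c2=4)

S0 state at macro-step 7 = 3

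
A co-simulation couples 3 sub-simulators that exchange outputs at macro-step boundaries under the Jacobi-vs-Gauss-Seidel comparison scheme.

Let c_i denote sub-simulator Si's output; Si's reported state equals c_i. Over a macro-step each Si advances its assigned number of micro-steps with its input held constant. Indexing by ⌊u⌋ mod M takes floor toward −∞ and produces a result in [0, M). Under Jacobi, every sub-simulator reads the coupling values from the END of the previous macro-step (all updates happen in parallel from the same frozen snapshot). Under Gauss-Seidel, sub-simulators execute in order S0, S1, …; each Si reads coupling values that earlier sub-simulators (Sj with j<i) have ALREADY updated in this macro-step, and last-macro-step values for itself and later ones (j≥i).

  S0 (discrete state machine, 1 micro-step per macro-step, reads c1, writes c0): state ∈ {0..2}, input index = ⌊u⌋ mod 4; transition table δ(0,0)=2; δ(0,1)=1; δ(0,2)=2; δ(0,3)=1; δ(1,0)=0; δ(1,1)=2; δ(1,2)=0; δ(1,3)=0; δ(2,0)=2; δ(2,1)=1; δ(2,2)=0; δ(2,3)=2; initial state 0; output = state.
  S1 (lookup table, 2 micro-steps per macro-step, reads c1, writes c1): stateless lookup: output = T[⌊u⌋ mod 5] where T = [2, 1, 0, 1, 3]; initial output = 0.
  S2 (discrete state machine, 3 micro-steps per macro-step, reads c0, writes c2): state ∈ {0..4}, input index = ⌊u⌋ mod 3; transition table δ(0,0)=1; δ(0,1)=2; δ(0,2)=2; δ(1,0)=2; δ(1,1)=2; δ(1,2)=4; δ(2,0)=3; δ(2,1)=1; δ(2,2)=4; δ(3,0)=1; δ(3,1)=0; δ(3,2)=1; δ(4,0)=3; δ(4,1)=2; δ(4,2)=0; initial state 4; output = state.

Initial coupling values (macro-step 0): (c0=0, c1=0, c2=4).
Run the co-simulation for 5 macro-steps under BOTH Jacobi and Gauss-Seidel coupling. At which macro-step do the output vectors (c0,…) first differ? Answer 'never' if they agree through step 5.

first divergence at macro-step: 1

[Jacobi] macro 1: S0 reads c1=0 → after 1×micro: 2; S1 reads c1=0 → after 2×micro: 2; S2 reads c0=0 → after 3×micro: 2 ⇒ (c0=2, c1=2, c2=2)
[Jacobi] macro 2: S0 reads c1=2 → after 1×micro: 0; S1 reads c1=2 → after 2×micro: 0; S2 reads c0=2 → after 3×micro: 2 ⇒ (c0=0, c1=0, c2=2)
[Jacobi] macro 3: S0 reads c1=0 → after 1×micro: 2; S1 reads c1=0 → after 2×micro: 2; S2 reads c0=0 → after 3×micro: 2 ⇒ (c0=2, c1=2, c2=2)
[Jacobi] macro 4: S0 reads c1=2 → after 1×micro: 0; S1 reads c1=2 → after 2×micro: 0; S2 reads c0=2 → after 3×micro: 2 ⇒ (c0=0, c1=0, c2=2)
[Jacobi] macro 5: S0 reads c1=0 → after 1×micro: 2; S1 reads c1=0 → after 2×micro: 2; S2 reads c0=0 → after 3×micro: 2 ⇒ (c0=2, c1=2, c2=2)
[Gauss-Seidel] macro 1: S0 reads c1=0 → after 1×micro: 2; S1 reads c1=0 → after 2×micro: 2; S2 reads c0=2 → after 3×micro: 4 ⇒ (c0=2, c1=2, c2=4)
[Gauss-Seidel] macro 2: S0 reads c1=2 → after 1×micro: 0; S1 reads c1=2 → after 2×micro: 0; S2 reads c0=0 → after 3×micro: 2 ⇒ (c0=0, c1=0, c2=2)
[Gauss-Seidel] macro 3: S0 reads c1=0 → after 1×micro: 2; S1 reads c1=0 → after 2×micro: 2; S2 reads c0=2 → after 3×micro: 2 ⇒ (c0=2, c1=2, c2=2)
[Gauss-Seidel] macro 4: S0 reads c1=2 → after 1×micro: 0; S1 reads c1=2 → after 2×micro: 0; S2 reads c0=0 → after 3×micro: 2 ⇒ (c0=0, c1=0, c2=2)
[Gauss-Seidel] macro 5: S0 reads c1=0 → after 1×micro: 2; S1 reads c1=0 → after 2×micro: 2; S2 reads c0=2 → after 3×micro: 2 ⇒ (c0=2, c1=2, c2=2)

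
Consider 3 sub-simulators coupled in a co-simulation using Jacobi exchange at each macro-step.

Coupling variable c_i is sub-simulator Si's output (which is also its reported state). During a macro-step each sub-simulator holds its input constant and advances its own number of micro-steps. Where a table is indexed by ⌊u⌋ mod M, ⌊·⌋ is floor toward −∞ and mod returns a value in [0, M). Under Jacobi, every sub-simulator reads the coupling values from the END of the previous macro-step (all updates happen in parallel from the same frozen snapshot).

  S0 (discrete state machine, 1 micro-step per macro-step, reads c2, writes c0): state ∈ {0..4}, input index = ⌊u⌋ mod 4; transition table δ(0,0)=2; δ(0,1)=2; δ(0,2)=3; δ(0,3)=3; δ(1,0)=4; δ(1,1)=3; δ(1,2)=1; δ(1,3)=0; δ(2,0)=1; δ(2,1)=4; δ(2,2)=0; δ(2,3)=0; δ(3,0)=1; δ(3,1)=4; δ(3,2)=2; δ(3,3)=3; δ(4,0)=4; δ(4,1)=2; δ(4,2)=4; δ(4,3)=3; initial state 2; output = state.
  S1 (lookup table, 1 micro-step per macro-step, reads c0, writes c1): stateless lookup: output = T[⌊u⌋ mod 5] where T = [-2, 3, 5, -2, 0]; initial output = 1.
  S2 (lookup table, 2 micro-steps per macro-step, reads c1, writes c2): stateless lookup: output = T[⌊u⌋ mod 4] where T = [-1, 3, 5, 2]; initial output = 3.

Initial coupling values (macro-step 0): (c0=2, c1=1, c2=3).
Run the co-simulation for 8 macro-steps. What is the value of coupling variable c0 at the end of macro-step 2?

macro 1: S0 reads c2=3 → after 1×micro: 0; S1 reads c0=2 → after 1×micro: 5; S2 reads c1=1 → after 2×micro: 3 ⇒ (c0=0, c1=5, c2=3)
macro 2: S0 reads c2=3 → after 1×micro: 3; S1 reads c0=0 → after 1×micro: -2; S2 reads c1=5 → after 2×micro: 3 ⇒ (c0=3, c1=-2, c2=3)
macro 3: S0 reads c2=3 → after 1×micro: 3; S1 reads c0=3 → after 1×micro: -2; S2 reads c1=-2 → after 2×micro: 5 ⇒ (c0=3, c1=-2, c2=5)
macro 4: S0 reads c2=5 → after 1×micro: 4; S1 reads c0=3 → after 1×micro: -2; S2 reads c1=-2 → after 2×micro: 5 ⇒ (c0=4, c1=-2, c2=5)
macro 5: S0 reads c2=5 → after 1×micro: 2; S1 reads c0=4 → after 1×micro: 0; S2 reads c1=-2 → after 2×micro: 5 ⇒ (c0=2, c1=0, c2=5)
macro 6: S0 reads c2=5 → after 1×micro: 4; S1 reads c0=2 → after 1×micro: 5; S2 reads c1=0 → after 2×micro: -1 ⇒ (c0=4, c1=5, c2=-1)
macro 7: S0 reads c2=-1 → after 1×micro: 3; S1 reads c0=4 → after 1×micro: 0; S2 reads c1=5 → after 2×micro: 3 ⇒ (c0=3, c1=0, c2=3)
macro 8: S0 reads c2=3 → after 1×micro: 3; S1 reads c0=3 → after 1×micro: -2; S2 reads c1=0 → after 2×micro: -1 ⇒ (c0=3, c1=-2, c2=-1)

c0 at macro-step 2 = 3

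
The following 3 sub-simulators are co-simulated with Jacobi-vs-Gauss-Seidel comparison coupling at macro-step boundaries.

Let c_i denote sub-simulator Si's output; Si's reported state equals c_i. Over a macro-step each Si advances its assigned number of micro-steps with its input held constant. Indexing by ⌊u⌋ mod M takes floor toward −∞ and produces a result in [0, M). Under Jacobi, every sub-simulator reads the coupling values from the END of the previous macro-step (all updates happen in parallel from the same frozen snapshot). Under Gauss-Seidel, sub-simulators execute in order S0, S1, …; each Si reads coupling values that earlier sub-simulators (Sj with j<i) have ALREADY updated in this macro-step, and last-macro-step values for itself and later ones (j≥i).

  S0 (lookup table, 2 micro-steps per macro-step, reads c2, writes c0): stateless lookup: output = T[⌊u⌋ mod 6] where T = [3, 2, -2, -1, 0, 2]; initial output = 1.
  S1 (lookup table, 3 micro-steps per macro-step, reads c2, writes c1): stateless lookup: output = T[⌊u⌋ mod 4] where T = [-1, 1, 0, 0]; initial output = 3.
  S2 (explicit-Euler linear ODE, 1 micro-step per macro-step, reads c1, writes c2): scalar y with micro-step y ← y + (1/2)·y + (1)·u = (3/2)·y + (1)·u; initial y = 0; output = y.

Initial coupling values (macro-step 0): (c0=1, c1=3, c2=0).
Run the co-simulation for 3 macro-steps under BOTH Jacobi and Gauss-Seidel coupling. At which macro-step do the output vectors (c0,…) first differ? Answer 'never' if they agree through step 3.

first divergence at macro-step: 1

[Jacobi] macro 1: S0 reads c2=0 → after 2×micro: 3; S1 reads c2=0 → after 3×micro: -1; S2 reads c1=3 → after 1×micro: 3 ⇒ (c0=3, c1=-1, c2=3)
[Jacobi] macro 2: S0 reads c2=3 → after 2×micro: -1; S1 reads c2=3 → after 3×micro: 0; S2 reads c1=-1 → after 1×micro: 7/2 ⇒ (c0=-1, c1=0, c2=7/2)
[Jacobi] macro 3: S0 reads c2=7/2 → after 2×micro: -1; S1 reads c2=7/2 → after 3×micro: 0; S2 reads c1=0 → after 1×micro: 21/4 ⇒ (c0=-1, c1=0, c2=21/4)
[Gauss-Seidel] macro 1: S0 reads c2=0 → after 2×micro: 3; S1 reads c2=0 → after 3×micro: -1; S2 reads c1=-1 → after 1×micro: -1 ⇒ (c0=3, c1=-1, c2=-1)
[Gauss-Seidel] macro 2: S0 reads c2=-1 → after 2×micro: 2; S1 reads c2=-1 → after 3×micro: 0; S2 reads c1=0 → after 1×micro: -3/2 ⇒ (c0=2, c1=0, c2=-3/2)
[Gauss-Seidel] macro 3: S0 reads c2=-3/2 → after 2×micro: 0; S1 reads c2=-3/2 → after 3×micro: 0; S2 reads c1=0 → after 1×micro: -9/4 ⇒ (c0=0, c1=0, c2=-9/4)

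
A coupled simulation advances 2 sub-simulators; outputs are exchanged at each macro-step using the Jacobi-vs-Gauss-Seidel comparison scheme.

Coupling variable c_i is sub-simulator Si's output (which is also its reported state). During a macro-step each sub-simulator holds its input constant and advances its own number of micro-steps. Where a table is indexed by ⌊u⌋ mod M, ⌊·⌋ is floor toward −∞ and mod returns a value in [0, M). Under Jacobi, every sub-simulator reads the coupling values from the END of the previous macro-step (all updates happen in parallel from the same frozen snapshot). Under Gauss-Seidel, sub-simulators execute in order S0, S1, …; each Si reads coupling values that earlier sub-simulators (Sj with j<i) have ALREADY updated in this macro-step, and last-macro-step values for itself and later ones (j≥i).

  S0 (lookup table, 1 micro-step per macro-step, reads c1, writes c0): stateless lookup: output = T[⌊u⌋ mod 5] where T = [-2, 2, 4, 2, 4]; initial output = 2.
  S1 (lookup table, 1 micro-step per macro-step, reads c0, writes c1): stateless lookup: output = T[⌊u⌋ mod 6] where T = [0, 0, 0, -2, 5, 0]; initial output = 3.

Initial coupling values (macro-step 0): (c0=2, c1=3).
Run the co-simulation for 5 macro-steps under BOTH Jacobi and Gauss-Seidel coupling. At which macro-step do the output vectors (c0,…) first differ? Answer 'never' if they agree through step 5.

first divergence at macro-step: 2

[Jacobi] macro 1: S0 reads c1=3 → after 1×micro: 2; S1 reads c0=2 → after 1×micro: 0 ⇒ (c0=2, c1=0)
[Jacobi] macro 2: S0 reads c1=0 → after 1×micro: -2; S1 reads c0=2 → after 1×micro: 0 ⇒ (c0=-2, c1=0)
[Jacobi] macro 3: S0 reads c1=0 → after 1×micro: -2; S1 reads c0=-2 → after 1×micro: 5 ⇒ (c0=-2, c1=5)
[Jacobi] macro 4: S0 reads c1=5 → after 1×micro: -2; S1 reads c0=-2 → after 1×micro: 5 ⇒ (c0=-2, c1=5)
[Jacobi] macro 5: S0 reads c1=5 → after 1×micro: -2; S1 reads c0=-2 → after 1×micro: 5 ⇒ (c0=-2, c1=5)
[Gauss-Seidel] macro 1: S0 reads c1=3 → after 1×micro: 2; S1 reads c0=2 → after 1×micro: 0 ⇒ (c0=2, c1=0)
[Gauss-Seidel] macro 2: S0 reads c1=0 → after 1×micro: -2; S1 reads c0=-2 → after 1×micro: 5 ⇒ (c0=-2, c1=5)
[Gauss-Seidel] macro 3: S0 reads c1=5 → after 1×micro: -2; S1 reads c0=-2 → after 1×micro: 5 ⇒ (c0=-2, c1=5)
[Gauss-Seidel] macro 4: S0 reads c1=5 → after 1×micro: -2; S1 reads c0=-2 → after 1×micro: 5 ⇒ (c0=-2, c1=5)
[Gauss-Seidel] macro 5: S0 reads c1=5 → after 1×micro: -2; S1 reads c0=-2 → after 1×micro: 5 ⇒ (c0=-2, c1=5)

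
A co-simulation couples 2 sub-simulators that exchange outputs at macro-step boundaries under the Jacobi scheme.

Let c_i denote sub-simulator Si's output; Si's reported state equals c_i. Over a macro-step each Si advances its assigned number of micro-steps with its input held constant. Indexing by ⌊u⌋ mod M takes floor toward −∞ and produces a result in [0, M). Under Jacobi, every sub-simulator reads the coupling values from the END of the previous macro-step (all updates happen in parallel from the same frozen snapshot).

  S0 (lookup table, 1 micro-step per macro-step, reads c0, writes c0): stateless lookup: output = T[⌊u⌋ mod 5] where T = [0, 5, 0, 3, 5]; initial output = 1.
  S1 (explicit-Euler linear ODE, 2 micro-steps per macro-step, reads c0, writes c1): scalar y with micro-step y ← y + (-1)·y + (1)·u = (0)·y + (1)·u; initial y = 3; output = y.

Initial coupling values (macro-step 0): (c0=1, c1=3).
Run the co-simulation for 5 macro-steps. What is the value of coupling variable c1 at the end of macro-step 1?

c1 at macro-step 1 = 1

macro 1: S0 reads c0=1 → after 1×micro: 5; S1 reads c0=1 → after 2×micro: 1 ⇒ (c0=5, c1=1)
macro 2: S0 reads c0=5 → after 1×micro: 0; S1 reads c0=5 → after 2×micro: 5 ⇒ (c0=0, c1=5)
macro 3: S0 reads c0=0 → after 1×micro: 0; S1 reads c0=0 → after 2×micro: 0 ⇒ (c0=0, c1=0)
macro 4: S0 reads c0=0 → after 1×micro: 0; S1 reads c0=0 → after 2×micro: 0 ⇒ (c0=0, c1=0)
macro 5: S0 reads c0=0 → after 1×micro: 0; S1 reads c0=0 → after 2×micro: 0 ⇒ (c0=0, c1=0)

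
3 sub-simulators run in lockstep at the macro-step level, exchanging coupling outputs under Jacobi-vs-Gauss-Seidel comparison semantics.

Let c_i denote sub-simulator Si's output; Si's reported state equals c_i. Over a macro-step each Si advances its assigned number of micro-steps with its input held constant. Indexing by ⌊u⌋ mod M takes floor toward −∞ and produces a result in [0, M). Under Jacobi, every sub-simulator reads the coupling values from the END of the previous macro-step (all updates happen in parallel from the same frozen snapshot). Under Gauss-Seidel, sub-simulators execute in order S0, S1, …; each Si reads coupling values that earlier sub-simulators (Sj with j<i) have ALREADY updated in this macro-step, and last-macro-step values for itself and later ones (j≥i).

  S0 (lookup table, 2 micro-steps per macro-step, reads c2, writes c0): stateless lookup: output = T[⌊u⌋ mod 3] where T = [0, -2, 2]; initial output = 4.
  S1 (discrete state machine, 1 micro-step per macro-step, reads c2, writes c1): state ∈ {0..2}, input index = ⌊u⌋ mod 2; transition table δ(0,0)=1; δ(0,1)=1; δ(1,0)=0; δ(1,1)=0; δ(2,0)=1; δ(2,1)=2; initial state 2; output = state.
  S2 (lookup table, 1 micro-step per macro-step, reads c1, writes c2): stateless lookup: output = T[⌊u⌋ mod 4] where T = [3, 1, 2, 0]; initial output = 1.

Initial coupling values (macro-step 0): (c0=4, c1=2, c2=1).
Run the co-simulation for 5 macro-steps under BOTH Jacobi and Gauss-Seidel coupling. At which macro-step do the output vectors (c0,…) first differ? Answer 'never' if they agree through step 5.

[Jacobi] macro 1: S0 reads c2=1 → after 2×micro: -2; S1 reads c2=1 → after 1×micro: 2; S2 reads c1=2 → after 1×micro: 2 ⇒ (c0=-2, c1=2, c2=2)
[Jacobi] macro 2: S0 reads c2=2 → after 2×micro: 2; S1 reads c2=2 → after 1×micro: 1; S2 reads c1=2 → after 1×micro: 2 ⇒ (c0=2, c1=1, c2=2)
[Jacobi] macro 3: S0 reads c2=2 → after 2×micro: 2; S1 reads c2=2 → after 1×micro: 0; S2 reads c1=1 → after 1×micro: 1 ⇒ (c0=2, c1=0, c2=1)
[Jacobi] macro 4: S0 reads c2=1 → after 2×micro: -2; S1 reads c2=1 → after 1×micro: 1; S2 reads c1=0 → after 1×micro: 3 ⇒ (c0=-2, c1=1, c2=3)
[Jacobi] macro 5: S0 reads c2=3 → after 2×micro: 0; S1 reads c2=3 → after 1×micro: 0; S2 reads c1=1 → after 1×micro: 1 ⇒ (c0=0, c1=0, c2=1)
[Gauss-Seidel] macro 1: S0 reads c2=1 → after 2×micro: -2; S1 reads c2=1 → after 1×micro: 2; S2 reads c1=2 → after 1×micro: 2 ⇒ (c0=-2, c1=2, c2=2)
[Gauss-Seidel] macro 2: S0 reads c2=2 → after 2×micro: 2; S1 reads c2=2 → after 1×micro: 1; S2 reads c1=1 → after 1×micro: 1 ⇒ (c0=2, c1=1, c2=1)
[Gauss-Seidel] macro 3: S0 reads c2=1 → after 2×micro: -2; S1 reads c2=1 → after 1×micro: 0; S2 reads c1=0 → after 1×micro: 3 ⇒ (c0=-2, c1=0, c2=3)
[Gauss-Seidel] macro 4: S0 reads c2=3 → after 2×micro: 0; S1 reads c2=3 → after 1×micro: 1; S2 reads c1=1 → after 1×micro: 1 ⇒ (c0=0, c1=1, c2=1)
[Gauss-Seidel] macro 5: S0 reads c2=1 → after 2×micro: -2; S1 reads c2=1 → after 1×micro: 0; S2 reads c1=0 → after 1×micro: 3 ⇒ (c0=-2, c1=0, c2=3)

first divergence at macro-step: 2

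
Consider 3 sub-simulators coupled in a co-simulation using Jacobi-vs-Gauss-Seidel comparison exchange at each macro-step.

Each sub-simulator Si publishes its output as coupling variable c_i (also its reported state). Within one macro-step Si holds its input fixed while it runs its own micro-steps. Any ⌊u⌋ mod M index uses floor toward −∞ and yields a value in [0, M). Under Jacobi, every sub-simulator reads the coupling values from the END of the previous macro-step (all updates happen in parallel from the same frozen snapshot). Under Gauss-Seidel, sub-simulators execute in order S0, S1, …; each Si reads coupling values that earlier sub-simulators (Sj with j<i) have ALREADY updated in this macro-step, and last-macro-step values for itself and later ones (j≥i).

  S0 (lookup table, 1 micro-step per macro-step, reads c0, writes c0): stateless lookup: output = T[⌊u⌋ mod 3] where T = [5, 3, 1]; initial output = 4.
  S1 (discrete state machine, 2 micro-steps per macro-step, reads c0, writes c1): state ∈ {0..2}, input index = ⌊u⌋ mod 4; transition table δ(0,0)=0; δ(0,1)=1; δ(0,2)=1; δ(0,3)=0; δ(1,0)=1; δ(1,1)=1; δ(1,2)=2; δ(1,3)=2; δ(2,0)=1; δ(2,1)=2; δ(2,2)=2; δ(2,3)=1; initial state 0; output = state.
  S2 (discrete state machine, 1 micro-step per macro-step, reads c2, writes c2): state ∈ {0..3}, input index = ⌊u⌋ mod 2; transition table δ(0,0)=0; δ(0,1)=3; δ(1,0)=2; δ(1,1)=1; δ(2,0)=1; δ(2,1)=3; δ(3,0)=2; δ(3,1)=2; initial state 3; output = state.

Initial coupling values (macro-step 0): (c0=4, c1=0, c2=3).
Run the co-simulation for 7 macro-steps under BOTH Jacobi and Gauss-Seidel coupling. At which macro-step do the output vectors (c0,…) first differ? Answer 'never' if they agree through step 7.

[Jacobi] macro 1: S0 reads c0=4 → after 1×micro: 3; S1 reads c0=4 → after 2×micro: 0; S2 reads c2=3 → after 1×micro: 2 ⇒ (c0=3, c1=0, c2=2)
[Jacobi] macro 2: S0 reads c0=3 → after 1×micro: 5; S1 reads c0=3 → after 2×micro: 0; S2 reads c2=2 → after 1×micro: 1 ⇒ (c0=5, c1=0, c2=1)
[Jacobi] macro 3: S0 reads c0=5 → after 1×micro: 1; S1 reads c0=5 → after 2×micro: 1; S2 reads c2=1 → after 1×micro: 1 ⇒ (c0=1, c1=1, c2=1)
[Jacobi] macro 4: S0 reads c0=1 → after 1×micro: 3; S1 reads c0=1 → after 2×micro: 1; S2 reads c2=1 → after 1×micro: 1 ⇒ (c0=3, c1=1, c2=1)
[Jacobi] macro 5: S0 reads c0=3 → after 1×micro: 5; S1 reads c0=3 → after 2×micro: 1; S2 reads c2=1 → after 1×micro: 1 ⇒ (c0=5, c1=1, c2=1)
[Jacobi] macro 6: S0 reads c0=5 → after 1×micro: 1; S1 reads c0=5 → after 2×micro: 1; S2 reads c2=1 → after 1×micro: 1 ⇒ (c0=1, c1=1, c2=1)
[Jacobi] macro 7: S0 reads c0=1 → after 1×micro: 3; S1 reads c0=1 → after 2×micro: 1; S2 reads c2=1 → after 1×micro: 1 ⇒ (c0=3, c1=1, c2=1)
[Gauss-Seidel] macro 1: S0 reads c0=4 → after 1×micro: 3; S1 reads c0=3 → after 2×micro: 0; S2 reads c2=3 → after 1×micro: 2 ⇒ (c0=3, c1=0, c2=2)
[Gauss-Seidel] macro 2: S0 reads c0=3 → after 1×micro: 5; S1 reads c0=5 → after 2×micro: 1; S2 reads c2=2 → after 1×micro: 1 ⇒ (c0=5, c1=1, c2=1)
[Gauss-Seidel] macro 3: S0 reads c0=5 → after 1×micro: 1; S1 reads c0=1 → after 2×micro: 1; S2 reads c2=1 → after 1×micro: 1 ⇒ (c0=1, c1=1, c2=1)
[Gauss-Seidel] macro 4: S0 reads c0=1 → after 1×micro: 3; S1 reads c0=3 → after 2×micro: 1; S2 reads c2=1 → after 1×micro: 1 ⇒ (c0=3, c1=1, c2=1)
[Gauss-Seidel] macro 5: S0 reads c0=3 → after 1×micro: 5; S1 reads c0=5 → after 2×micro: 1; S2 reads c2=1 → after 1×micro: 1 ⇒ (c0=5, c1=1, c2=1)
[Gauss-Seidel] macro 6: S0 reads c0=5 → after 1×micro: 1; S1 reads c0=1 → after 2×micro: 1; S2 reads c2=1 → after 1×micro: 1 ⇒ (c0=1, c1=1, c2=1)
[Gauss-Seidel] macro 7: S0 reads c0=1 → after 1×micro: 3; S1 reads c0=3 → after 2×micro: 1; S2 reads c2=1 → after 1×micro: 1 ⇒ (c0=3, c1=1, c2=1)

first divergence at macro-step: 2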